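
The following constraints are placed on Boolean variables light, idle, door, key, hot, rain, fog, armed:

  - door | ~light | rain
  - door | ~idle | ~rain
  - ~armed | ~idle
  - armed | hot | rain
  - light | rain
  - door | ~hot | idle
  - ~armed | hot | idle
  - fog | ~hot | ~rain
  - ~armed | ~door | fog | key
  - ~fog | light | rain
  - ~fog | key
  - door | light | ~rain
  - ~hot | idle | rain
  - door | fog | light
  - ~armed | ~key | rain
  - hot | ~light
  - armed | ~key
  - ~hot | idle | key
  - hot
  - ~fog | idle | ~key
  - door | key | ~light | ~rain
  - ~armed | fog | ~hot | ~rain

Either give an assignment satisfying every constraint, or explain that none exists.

Unit clause (hot) forces hot = True.
Set light = True.
Try idle = False:
  (door | ~hot | idle) forces door = True.
  (~hot | idle | rain) forces rain = True.
  (fog | ~hot | ~rain) forces fog = True.
  (~fog | key) forces key = True.
  clause (~fog | idle | ~key) is falsified — backtrack.
So idle = True.
  then (~armed | ~idle) forces armed = False.
  then (armed | ~key) forces key = False.
  then (~fog | key) forces fog = False.
  then (fog | ~hot | ~rain) forces rain = False.
  then (door | ~light | rain) forces door = True.
All clauses satisfied.

light = True, idle = True, door = True, key = False, hot = True, rain = False, fog = False, armed = False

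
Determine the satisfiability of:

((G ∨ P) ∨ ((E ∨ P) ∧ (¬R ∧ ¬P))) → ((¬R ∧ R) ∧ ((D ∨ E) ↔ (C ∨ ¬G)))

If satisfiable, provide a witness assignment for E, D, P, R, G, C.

E: True, D: True, P: False, R: True, G: False, C: False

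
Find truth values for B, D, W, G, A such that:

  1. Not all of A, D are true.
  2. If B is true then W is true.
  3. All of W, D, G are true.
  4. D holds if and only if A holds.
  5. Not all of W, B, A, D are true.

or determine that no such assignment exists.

Unsatisfiable — no assignment works.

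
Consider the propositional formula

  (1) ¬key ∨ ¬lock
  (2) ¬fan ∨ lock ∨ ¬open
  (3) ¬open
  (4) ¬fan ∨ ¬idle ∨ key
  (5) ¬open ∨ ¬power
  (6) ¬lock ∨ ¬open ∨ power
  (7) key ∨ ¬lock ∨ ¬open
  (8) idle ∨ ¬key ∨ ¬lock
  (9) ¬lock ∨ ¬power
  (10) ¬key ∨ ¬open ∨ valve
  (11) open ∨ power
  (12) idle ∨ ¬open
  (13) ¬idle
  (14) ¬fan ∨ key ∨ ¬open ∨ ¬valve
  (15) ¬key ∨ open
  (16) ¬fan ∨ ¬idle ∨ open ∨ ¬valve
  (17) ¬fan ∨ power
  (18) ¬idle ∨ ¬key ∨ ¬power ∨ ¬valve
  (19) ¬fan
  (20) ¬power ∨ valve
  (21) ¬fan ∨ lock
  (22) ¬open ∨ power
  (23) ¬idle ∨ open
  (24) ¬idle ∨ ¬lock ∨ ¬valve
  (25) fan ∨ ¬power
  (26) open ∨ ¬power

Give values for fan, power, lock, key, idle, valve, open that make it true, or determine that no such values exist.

Unsatisfiable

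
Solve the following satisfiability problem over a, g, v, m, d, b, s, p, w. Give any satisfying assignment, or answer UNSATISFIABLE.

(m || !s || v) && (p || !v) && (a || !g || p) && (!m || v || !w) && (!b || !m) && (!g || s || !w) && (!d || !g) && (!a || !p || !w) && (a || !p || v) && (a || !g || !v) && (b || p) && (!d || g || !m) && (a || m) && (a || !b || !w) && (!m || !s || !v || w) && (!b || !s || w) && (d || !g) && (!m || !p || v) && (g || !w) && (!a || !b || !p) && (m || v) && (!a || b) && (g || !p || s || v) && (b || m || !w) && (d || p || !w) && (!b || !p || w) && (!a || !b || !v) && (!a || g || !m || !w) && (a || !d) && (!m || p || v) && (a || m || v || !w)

a: False, g: False, v: True, m: True, d: False, b: False, s: False, p: True, w: False

Try a = True:
  (!a || b) forces b = True.
  (!b || !m) forces m = False.
  (!a || !b || !p) forces p = False.
  (p || !v) forces v = False.
  clause (m || v) is falsified — backtrack.
So a = False.
  then (a || m) forces m = True.
  then (a || !d) forces d = False.
  then (!b || !m) forces b = False.
  then (b || p) forces p = True.
  then (d || !g) forces g = False.
  then (!m || !p || v) forces v = True.
  then (g || !w) forces w = False.
  then (!m || !s || !v || w) forces s = False.
All clauses satisfied.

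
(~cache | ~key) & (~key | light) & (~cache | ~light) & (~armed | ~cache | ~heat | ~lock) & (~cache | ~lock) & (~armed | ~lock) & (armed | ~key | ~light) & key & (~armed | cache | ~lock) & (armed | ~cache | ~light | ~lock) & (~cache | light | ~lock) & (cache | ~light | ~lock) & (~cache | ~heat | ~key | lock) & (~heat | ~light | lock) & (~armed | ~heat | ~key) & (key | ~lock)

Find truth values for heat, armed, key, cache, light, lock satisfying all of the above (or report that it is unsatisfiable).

heat = False; armed = True; key = True; cache = False; light = True; lock = False

Unit clause (key) forces key = True.
In (~cache | ~key) only ~cache is left, so cache = False.
In (~key | light) only light is left, so light = True.
In (armed | ~key | ~light) only armed is left, so armed = True.
In (~armed | cache | ~lock) only ~lock is left, so lock = False.
In (~heat | ~light | lock) only ~heat is left, so heat = False.
All clauses satisfied.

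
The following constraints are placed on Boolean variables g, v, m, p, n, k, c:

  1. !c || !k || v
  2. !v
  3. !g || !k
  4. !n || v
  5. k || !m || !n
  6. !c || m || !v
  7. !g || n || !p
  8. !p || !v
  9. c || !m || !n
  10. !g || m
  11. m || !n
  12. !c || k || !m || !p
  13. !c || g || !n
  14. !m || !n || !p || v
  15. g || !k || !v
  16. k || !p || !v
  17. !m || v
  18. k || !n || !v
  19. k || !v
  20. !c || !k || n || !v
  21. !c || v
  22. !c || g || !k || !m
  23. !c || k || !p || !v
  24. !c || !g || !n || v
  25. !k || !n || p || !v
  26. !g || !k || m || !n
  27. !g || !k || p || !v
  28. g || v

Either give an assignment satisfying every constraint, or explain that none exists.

UNSATISFIABLE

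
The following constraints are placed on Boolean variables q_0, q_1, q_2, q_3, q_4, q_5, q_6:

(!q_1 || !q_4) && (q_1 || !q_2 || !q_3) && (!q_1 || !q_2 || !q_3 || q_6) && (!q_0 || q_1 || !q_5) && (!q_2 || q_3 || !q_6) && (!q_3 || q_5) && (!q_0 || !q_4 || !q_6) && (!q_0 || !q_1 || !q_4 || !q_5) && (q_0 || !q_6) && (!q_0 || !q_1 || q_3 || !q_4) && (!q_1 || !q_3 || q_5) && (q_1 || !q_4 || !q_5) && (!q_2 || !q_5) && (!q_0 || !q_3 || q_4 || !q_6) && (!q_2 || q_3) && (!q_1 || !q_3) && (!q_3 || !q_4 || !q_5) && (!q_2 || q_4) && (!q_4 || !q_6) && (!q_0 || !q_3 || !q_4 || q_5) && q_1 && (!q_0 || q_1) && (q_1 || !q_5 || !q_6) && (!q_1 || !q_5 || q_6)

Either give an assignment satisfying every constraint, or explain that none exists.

Unit clause (q_1) forces q_1 = True.
In (!q_1 || !q_4) only !q_4 is left, so q_4 = False.
In (!q_1 || !q_3) only !q_3 is left, so q_3 = False.
In (!q_2 || q_4) only !q_2 is left, so q_2 = False.
Set q_0 = True.
Set q_5 = False.
Set q_6 = True.
All clauses satisfied.

q_0=T, q_1=T, q_2=F, q_3=F, q_4=F, q_5=F, q_6=T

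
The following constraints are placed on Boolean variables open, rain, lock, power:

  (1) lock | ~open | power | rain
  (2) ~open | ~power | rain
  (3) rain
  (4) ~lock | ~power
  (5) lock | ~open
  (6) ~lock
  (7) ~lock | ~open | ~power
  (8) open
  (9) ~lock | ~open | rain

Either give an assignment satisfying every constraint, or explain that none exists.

Case open = True:
  (rain) forces rain = True.
  (lock | ~open) forces lock = True.
  Clause (~lock) is falsified — contradiction.
Case open = False:
  Clause (open) is falsified — contradiction.
Both cases fail, so the formula is unsatisfiable.

UNSATISFIABLE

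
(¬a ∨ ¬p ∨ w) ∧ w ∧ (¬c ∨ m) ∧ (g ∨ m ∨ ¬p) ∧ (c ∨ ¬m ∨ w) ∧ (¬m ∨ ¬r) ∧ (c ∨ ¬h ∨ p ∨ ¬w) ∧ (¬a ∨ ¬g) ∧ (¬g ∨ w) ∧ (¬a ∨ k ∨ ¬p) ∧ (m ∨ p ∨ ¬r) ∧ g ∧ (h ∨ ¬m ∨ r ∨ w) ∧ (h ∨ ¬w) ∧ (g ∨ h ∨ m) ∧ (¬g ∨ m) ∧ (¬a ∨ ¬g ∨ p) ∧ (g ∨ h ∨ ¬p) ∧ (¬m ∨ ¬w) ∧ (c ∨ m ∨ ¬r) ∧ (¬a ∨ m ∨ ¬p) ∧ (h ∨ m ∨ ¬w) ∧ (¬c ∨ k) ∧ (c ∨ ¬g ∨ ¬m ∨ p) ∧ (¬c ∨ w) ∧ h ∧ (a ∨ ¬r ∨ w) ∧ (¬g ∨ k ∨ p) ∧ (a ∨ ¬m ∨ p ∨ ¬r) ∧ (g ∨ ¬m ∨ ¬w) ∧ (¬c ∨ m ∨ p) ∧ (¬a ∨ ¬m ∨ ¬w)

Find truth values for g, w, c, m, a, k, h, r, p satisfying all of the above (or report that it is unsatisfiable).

Case g = True:
  (w) forces w = True.
  (¬a ∨ ¬g) forces a = False.
  (h ∨ ¬w) forces h = True.
  (¬g ∨ m) forces m = True.
  Clause (¬m ∨ ¬w) is falsified — contradiction.
Case g = False:
  Clause (g) is falsified — contradiction.
Both cases fail, so the formula is unsatisfiable.

The formula is unsatisfiable.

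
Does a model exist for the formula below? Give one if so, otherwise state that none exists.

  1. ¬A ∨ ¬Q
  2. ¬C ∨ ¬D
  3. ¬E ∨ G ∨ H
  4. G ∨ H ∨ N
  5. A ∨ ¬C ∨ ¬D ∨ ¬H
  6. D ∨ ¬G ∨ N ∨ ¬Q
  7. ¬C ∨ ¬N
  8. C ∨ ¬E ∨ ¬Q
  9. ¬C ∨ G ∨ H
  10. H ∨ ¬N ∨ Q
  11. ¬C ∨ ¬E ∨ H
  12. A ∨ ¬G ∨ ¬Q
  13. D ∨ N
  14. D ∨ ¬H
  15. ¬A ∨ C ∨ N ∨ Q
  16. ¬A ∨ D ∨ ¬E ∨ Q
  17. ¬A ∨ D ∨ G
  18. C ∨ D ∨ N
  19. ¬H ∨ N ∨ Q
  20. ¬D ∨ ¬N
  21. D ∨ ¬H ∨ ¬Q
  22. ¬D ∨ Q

A = False, C = False, E = False, Q = True, G = False, H = True, N = False, D = True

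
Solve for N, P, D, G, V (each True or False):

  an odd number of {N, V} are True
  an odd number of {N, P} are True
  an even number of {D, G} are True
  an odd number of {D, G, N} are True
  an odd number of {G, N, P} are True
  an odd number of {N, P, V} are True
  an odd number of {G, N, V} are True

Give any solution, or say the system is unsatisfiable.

N = True; P = False; D = False; G = False; V = False

{N, V}: 1 true → odd ✓
{N, P}: 1 true → odd ✓
{D, G}: 0 true → even ✓
{D, G, N}: 1 true → odd ✓
{G, N, P}: 1 true → odd ✓
{N, P, V}: 1 true → odd ✓
{G, N, V}: 1 true → odd ✓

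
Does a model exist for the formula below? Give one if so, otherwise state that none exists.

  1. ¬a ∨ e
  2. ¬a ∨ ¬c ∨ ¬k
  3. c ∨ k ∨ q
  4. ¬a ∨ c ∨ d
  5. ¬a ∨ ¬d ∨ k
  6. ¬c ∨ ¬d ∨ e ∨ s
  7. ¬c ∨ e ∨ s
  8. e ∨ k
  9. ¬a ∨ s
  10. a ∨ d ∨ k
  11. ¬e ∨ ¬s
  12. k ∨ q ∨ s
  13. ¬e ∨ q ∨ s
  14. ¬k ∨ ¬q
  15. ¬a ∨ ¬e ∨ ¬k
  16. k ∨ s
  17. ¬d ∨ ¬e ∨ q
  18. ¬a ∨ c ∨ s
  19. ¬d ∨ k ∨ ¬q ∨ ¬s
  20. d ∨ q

k = True, q = False, s = True, e = False, c = False, d = True, a = False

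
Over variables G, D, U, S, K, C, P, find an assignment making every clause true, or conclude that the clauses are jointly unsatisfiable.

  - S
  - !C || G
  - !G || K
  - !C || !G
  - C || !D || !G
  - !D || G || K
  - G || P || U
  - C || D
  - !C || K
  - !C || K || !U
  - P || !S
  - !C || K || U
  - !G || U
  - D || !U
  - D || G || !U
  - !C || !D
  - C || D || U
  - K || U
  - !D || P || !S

Unit clause (S) forces S = True.
In (P || !S) only P is left, so P = True.
Try G = True:
  (!G || K) forces K = True.
  (!C || !G) forces C = False.
  (C || !D || !G) forces D = False.
  clause (C || D) is falsified — backtrack.
So G = False.
  then (!C || G) forces C = False.
  then (C || D) forces D = True.
  then (!D || G || K) forces K = True.
Set U = False.
All clauses satisfied.

G = False, D = True, U = False, S = True, K = True, C = False, P = True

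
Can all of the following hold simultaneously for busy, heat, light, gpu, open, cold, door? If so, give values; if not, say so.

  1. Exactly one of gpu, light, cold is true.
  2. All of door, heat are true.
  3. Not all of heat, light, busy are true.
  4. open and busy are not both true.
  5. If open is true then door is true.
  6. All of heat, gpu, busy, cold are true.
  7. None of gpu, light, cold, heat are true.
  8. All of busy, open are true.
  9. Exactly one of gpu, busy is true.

No satisfying assignment exists.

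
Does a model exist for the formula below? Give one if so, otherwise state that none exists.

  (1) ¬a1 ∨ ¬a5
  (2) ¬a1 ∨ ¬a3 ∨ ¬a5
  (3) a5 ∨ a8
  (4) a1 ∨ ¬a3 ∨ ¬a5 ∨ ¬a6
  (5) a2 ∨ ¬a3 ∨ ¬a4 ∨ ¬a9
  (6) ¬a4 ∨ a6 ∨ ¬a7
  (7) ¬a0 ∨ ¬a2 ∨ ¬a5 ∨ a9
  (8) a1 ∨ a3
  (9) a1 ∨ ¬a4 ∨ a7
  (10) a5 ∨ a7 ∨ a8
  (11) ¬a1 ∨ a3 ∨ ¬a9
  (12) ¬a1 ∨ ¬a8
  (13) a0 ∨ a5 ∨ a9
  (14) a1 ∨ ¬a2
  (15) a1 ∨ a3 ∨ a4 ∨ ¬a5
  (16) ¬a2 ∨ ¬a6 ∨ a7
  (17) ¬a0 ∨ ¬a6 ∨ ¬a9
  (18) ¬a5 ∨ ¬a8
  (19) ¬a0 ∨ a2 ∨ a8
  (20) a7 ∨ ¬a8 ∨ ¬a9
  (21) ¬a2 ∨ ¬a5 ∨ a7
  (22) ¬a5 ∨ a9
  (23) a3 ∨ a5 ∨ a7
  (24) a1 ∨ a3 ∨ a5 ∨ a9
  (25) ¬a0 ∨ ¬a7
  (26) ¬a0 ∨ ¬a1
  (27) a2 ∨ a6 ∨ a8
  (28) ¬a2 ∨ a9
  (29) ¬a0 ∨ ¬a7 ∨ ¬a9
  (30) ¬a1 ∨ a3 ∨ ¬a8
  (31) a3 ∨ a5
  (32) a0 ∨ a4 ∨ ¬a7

a0 = True, a1 = False, a2 = False, a3 = True, a4 = False, a5 = False, a6 = False, a7 = False, a8 = True, a9 = False

Set a0 = True.
  then (¬a0 ∨ ¬a7) forces a7 = False.
  then (¬a0 ∨ ¬a1) forces a1 = False.
  then (a1 ∨ a3) forces a3 = True.
  then (a1 ∨ ¬a4 ∨ a7) forces a4 = False.
  then (a1 ∨ ¬a2) forces a2 = False.
  then (¬a0 ∨ a2 ∨ a8) forces a8 = True.
  then (a7 ∨ ¬a8 ∨ ¬a9) forces a9 = False.
  then (¬a5 ∨ a9) forces a5 = False.
Set a6 = False.
All clauses satisfied.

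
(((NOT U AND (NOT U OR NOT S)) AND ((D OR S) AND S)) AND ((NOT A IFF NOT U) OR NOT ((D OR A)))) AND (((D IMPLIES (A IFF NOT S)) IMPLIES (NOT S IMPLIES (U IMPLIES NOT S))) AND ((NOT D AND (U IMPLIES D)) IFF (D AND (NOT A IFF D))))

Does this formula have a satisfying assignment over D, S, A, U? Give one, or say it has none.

Case U = True: the conjunct NOT U is False.
Case U = False: the formula simplifies to (((D OR S) AND S) AND (NOT A OR NOT ((D OR A)))) AND (NOT D IFF (D AND (NOT A IFF D))).
  D = True: simplifies to (S AND NOT A) AND A.
    A = True: the conjunct NOT A is False.
    A = False: the conjunct A is False.
  D = False: the conjunct NOT D IFF (D AND (NOT A IFF D)) becomes NOT False IFF (False AND A) = False.
Both cases fail — unsatisfiable.

No satisfying assignment exists.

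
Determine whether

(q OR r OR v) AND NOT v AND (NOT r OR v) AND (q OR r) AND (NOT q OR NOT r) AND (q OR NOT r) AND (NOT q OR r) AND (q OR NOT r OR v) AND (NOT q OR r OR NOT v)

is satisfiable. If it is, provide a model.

Case v = True:
  Clause (NOT v) is falsified — contradiction.
Case v = False:
  (NOT r OR v) forces r = False.
  (q OR r OR v) forces q = True.
  Clause (NOT q OR r) is falsified — contradiction.
Both cases fail, so the formula is unsatisfiable.

UNSATISFIABLE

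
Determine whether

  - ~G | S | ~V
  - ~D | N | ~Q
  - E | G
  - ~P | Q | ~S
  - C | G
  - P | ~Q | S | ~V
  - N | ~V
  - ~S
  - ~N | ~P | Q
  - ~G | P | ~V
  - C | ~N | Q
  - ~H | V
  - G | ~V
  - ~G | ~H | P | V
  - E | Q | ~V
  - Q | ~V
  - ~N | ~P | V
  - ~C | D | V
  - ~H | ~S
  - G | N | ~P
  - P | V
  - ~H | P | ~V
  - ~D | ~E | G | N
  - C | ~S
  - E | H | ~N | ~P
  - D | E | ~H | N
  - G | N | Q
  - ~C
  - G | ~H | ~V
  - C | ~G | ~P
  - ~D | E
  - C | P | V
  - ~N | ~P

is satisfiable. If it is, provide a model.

The formula is unsatisfiable.

Case S = True:
  Clause (~S) is falsified — contradiction.
Case S = False:
  (~C) forces C = False.
  (C | G) forces G = True.
  (~G | S | ~V) forces V = False.
  (~H | V) forces H = False.
  (P | V) forces P = True.
  Clause (C | ~G | ~P) is falsified — contradiction.
Both cases fail, so the formula is unsatisfiable.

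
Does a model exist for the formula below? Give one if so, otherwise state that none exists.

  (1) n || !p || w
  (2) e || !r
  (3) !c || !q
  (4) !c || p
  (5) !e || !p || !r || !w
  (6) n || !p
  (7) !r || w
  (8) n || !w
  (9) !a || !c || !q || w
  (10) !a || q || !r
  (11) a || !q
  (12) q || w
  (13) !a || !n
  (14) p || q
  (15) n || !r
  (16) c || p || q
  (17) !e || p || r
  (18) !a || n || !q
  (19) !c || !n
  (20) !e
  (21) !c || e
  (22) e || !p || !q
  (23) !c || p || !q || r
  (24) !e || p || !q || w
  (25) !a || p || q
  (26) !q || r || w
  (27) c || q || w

Unit clause (!e) forces e = False.
In (!c || e) only !c is left, so c = False.
In (e || !r) only !r is left, so r = False.
Try q = True:
  (a || !q) forces a = True.
  (!a || !n) forces n = False.
  clause (!a || n || !q) is falsified — backtrack.
So q = False.
  then (q || w) forces w = True.
  then (p || q) forces p = True.
  then (n || !p) forces n = True.
  then (!a || !n) forces a = False.
All clauses satisfied.

q: False, n: True, a: False, e: False, w: True, p: True, r: False, c: False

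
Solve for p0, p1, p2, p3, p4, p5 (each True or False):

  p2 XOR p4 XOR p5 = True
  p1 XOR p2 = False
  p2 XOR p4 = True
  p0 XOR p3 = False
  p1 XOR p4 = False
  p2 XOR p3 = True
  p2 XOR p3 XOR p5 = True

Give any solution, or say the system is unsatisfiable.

UNSATISFIABLE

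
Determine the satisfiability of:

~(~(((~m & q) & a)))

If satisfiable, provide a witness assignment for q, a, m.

q = True; a = True; m = False

  ~(~(((~m & q) & a))) = True
    ~(((~m & q) & a)) = False
      (~m & q) & a = True
        ~m & q = True
          ~m = True
The formula evaluates to True.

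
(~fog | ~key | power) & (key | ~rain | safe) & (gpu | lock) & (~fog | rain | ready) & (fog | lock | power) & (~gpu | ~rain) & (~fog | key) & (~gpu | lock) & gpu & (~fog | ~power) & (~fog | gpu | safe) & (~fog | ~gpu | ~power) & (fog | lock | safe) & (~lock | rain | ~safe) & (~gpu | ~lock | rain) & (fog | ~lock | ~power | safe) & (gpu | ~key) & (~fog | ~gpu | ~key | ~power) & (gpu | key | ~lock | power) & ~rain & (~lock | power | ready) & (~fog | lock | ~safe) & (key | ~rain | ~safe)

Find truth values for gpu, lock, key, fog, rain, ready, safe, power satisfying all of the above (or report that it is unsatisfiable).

Unsatisfiable — no assignment works.

Case gpu = True:
  (~gpu | ~rain) forces rain = False.
  (~gpu | lock) forces lock = True.
  Clause (~gpu | ~lock | rain) is falsified — contradiction.
Case gpu = False:
  Clause (gpu) is falsified — contradiction.
Both cases fail, so the formula is unsatisfiable.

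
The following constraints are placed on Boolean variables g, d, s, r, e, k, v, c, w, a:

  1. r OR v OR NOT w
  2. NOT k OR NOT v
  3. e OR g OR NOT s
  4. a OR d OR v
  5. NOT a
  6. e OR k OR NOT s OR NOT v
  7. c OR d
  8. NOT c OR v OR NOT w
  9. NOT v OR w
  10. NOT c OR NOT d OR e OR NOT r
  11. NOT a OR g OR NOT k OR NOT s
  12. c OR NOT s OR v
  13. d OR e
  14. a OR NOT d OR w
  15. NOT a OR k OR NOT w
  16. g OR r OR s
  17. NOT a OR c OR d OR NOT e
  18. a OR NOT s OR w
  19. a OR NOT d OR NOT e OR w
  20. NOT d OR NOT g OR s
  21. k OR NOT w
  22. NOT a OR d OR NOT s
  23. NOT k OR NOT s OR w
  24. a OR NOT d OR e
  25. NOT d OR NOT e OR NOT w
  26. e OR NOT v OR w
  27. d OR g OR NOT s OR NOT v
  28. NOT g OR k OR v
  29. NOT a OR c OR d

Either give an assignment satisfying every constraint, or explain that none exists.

Case v = True:
  (NOT k OR NOT v) forces k = False.
  (NOT a) forces a = False.
  (NOT v OR w) forces w = True.
  Clause (k OR NOT w) is falsified — contradiction.
Case v = False:
  (NOT a) forces a = False.
  (a OR d OR v) forces d = True.
  (a OR NOT d OR w) forces w = True.
  (r OR v OR NOT w) forces r = True.
  (NOT c OR v OR NOT w) forces c = False.
  (c OR NOT s OR v) forces s = False.
  (NOT d OR NOT g OR s) forces g = False.
  (k OR NOT w) forces k = True.
  (a OR NOT d OR e) forces e = True.
  Clause (NOT d OR NOT e OR NOT w) is falsified — contradiction.
Both cases fail, so the formula is unsatisfiable.

UNSATISFIABLE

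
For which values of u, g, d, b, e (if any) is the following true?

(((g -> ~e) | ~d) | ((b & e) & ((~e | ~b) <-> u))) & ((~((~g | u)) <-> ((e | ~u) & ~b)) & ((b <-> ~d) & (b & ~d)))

u: False; g: False; d: False; b: True; e: True

  ((g -> ~e) | ~d) | ((b & e) & ((~e | ~b) <-> u)) = True
    (g -> ~e) | ~d = True
      g -> ~e = True
        ~e = False
      ~d = True
    (b & e) & ((~e | ~b) <-> u) = True
      b & e = True
      (~e | ~b) <-> u = True
        ~e | ~b = False
          ~e = False
          ~b = False
  (~((~g | u)) <-> ((e | ~u) & ~b)) & ((b <-> ~d) & (b & ~d)) = True
    ~((~g | u)) <-> ((e | ~u) & ~b) = True
      ~((~g | u)) = False
        ~g | u = True
          ~g = True
      (e | ~u) & ~b = False
        e | ~u = True
          ~u = True
        ~b = False
    (b <-> ~d) & (b & ~d) = True
      b <-> ~d = True
        ~d = True
      b & ~d = True
        ~d = True
Both conjuncts True, so the formula holds.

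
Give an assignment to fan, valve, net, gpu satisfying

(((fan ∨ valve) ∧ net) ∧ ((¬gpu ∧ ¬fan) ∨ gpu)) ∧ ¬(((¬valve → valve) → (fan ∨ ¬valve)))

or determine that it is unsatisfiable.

fan = False, valve = True, net = True, gpu = False

  ((fan ∨ valve) ∧ net) ∧ ((¬gpu ∧ ¬fan) ∨ gpu) = True
    (fan ∨ valve) ∧ net = True
      fan ∨ valve = True
    (¬gpu ∧ ¬fan) ∨ gpu = True
      ¬gpu ∧ ¬fan = True
        ¬gpu = True
        ¬fan = True
  ¬(((¬valve → valve) → (fan ∨ ¬valve))) = True
    (¬valve → valve) → (fan ∨ ¬valve) = False
      ¬valve → valve = True
        ¬valve = False
      fan ∨ ¬valve = False
        ¬valve = False
Both conjuncts True, so the formula holds.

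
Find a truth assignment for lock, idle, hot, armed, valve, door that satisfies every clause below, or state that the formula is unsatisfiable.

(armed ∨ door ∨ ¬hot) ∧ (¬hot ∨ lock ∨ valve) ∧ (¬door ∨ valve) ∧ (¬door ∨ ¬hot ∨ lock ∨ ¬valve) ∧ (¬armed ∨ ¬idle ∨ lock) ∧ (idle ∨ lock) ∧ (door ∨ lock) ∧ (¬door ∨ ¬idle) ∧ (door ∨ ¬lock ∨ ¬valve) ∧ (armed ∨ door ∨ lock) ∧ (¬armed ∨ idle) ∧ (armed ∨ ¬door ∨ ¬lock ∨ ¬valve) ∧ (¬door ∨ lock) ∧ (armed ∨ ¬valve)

lock=T, idle=T, hot=F, armed=T, valve=F, door=F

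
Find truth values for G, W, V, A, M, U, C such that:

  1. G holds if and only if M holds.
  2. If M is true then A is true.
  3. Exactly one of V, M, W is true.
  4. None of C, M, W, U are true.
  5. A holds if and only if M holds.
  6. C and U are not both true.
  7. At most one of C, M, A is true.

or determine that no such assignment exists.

G: False; W: False; V: True; A: False; M: False; U: False; C: False

  (1) G=F, M=F — same ✓
  (2) M=F ⇒ A: vacuous ✓
  (3) {V, M, W}: 1 true — exactly one ✓
  (4) {C, M, W, U}: 0 true — none ✓
  (5) A=F, M=F — same ✓
  (6) C=F, U=F — not both ✓
  (7) {C, M, A}: 0 true — at most one ✓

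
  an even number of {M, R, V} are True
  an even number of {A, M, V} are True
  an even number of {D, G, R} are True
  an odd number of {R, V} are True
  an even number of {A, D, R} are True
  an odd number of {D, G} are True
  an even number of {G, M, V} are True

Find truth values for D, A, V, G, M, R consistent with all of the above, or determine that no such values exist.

D=F; A=T; V=F; G=T; M=T; R=T

{M, R, V}: 2 true → even ✓
{A, M, V}: 2 true → even ✓
{D, G, R}: 2 true → even ✓
{R, V}: 1 true → odd ✓
{A, D, R}: 2 true → even ✓
{D, G}: 1 true → odd ✓
{G, M, V}: 2 true → even ✓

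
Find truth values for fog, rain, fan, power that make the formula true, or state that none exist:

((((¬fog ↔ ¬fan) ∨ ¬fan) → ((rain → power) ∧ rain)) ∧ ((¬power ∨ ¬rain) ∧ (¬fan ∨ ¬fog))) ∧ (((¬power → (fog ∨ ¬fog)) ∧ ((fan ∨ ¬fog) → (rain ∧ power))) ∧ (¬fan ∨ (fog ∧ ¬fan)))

Case fan = True: the conjunct ¬fan ∨ (fog ∧ ¬fan) becomes ¬True ∨ (fog ∧ False) = False.
Case fan = False: the formula simplifies to (((rain → power) ∧ rain) ∧ (¬power ∨ ¬rain)) ∧ ((¬power → (fog ∨ ¬fog)) ∧ (¬fog → (rain ∧ power))).
  rain = True: simplifies to (power ∧ ¬power) ∧ ((¬power → (fog ∨ ¬fog)) ∧ (¬fog → power)).
    power = True: the conjunct ¬power is False.
    power = False: the conjunct power is False.
  rain = False: the conjunct rain is False.
Both cases fail — unsatisfiable.

Unsatisfiable — no assignment works.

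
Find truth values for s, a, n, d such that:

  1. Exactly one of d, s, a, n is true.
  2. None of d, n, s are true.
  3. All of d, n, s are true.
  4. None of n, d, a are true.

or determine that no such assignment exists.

The formula is unsatisfiable.

Case s = True:
  Constraint (2) is violated (s=T) — contradiction.
Case s = False:
  Constraint (3) is violated (s=F) — contradiction.
Both cases fail — unsatisfiable.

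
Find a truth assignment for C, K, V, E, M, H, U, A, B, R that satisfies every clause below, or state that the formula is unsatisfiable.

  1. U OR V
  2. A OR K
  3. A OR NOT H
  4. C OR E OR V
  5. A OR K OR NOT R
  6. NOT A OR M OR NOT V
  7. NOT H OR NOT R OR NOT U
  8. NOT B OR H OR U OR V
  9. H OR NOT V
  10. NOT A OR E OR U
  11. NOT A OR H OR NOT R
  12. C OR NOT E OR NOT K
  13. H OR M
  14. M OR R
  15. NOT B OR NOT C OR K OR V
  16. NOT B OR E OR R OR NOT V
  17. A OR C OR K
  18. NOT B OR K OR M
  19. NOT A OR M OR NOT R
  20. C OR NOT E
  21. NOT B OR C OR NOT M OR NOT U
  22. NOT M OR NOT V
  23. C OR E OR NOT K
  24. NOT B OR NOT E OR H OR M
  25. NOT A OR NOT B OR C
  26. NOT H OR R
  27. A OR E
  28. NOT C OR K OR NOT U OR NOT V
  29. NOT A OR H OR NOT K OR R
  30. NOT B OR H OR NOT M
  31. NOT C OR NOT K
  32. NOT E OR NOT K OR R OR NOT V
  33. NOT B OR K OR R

Set C = True.
  then (NOT C OR NOT K) forces K = False.
  then (A OR K) forces A = True.
Try V = True:
  (NOT A OR M OR NOT V) forces M = True.
  clause (NOT M OR NOT V) is falsified — backtrack.
So V = False.
  then (U OR V) forces U = True.
  then (NOT B OR NOT C OR K OR V) forces B = False.
Set E = False.
Try M = False:
  (H OR M) forces H = True.
  (NOT H OR NOT R OR NOT U) forces R = False.
  clause (M OR R) is falsified — backtrack.
So M = True.
Set H = False.
  then (NOT A OR H OR NOT R) forces R = False.
All clauses satisfied.

C = True, K = False, V = False, E = False, M = True, H = False, U = True, A = True, B = False, R = False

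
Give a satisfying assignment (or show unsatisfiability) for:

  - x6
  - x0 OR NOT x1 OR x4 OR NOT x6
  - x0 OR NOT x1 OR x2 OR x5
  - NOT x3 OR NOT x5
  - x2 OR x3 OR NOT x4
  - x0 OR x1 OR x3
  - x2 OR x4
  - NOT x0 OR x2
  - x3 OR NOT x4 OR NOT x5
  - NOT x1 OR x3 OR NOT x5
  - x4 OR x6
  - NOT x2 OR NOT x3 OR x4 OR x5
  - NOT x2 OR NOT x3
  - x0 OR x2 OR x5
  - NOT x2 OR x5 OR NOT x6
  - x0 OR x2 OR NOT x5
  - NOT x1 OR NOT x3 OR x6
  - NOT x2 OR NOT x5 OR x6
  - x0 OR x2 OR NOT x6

Unit clause (x6) forces x6 = True.
Set x0 = True.
  then (NOT x0 OR x2) forces x2 = True.
  then (NOT x2 OR NOT x3) forces x3 = False.
  then (NOT x2 OR x5 OR NOT x6) forces x5 = True.
  then (x3 OR NOT x4 OR NOT x5) forces x4 = False.
  then (NOT x1 OR x3 OR NOT x5) forces x1 = False.
All clauses satisfied.

x0 = True, x1 = False, x2 = True, x3 = False, x4 = False, x5 = True, x6 = True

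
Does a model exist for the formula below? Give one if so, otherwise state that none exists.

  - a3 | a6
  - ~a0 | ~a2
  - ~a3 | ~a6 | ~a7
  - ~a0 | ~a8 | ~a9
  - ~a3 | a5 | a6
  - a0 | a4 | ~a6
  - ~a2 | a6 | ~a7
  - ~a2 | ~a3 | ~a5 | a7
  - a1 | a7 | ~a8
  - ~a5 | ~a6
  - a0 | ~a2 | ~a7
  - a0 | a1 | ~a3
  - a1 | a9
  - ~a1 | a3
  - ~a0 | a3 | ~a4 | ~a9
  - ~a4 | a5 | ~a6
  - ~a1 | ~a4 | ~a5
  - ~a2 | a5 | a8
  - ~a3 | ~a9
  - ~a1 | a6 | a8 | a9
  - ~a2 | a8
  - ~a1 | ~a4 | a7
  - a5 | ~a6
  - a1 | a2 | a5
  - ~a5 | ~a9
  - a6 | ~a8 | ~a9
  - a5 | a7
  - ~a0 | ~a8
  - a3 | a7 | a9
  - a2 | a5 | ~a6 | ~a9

a0: False, a1: True, a2: False, a3: True, a4: False, a5: True, a6: False, a7: False, a8: True, a9: False

Set a0 = False.
Try a1 = False:
  (a0 | a1 | ~a3) forces a3 = False.
  (a3 | a6) forces a6 = True.
  (a0 | a4 | ~a6) forces a4 = True.
  (~a5 | ~a6) forces a5 = False.
  clause (~a4 | a5 | ~a6) is falsified — backtrack.
So a1 = True.
  then (~a1 | a3) forces a3 = True.
  then (~a3 | ~a9) forces a9 = False.
Set a2 = False.
Set a4 = False.
  then (a0 | a4 | ~a6) forces a6 = False.
  then (~a1 | a6 | a8 | a9) forces a8 = True.
  then (~a3 | a5 | a6) forces a5 = True.
Set a7 = False.
All clauses satisfied.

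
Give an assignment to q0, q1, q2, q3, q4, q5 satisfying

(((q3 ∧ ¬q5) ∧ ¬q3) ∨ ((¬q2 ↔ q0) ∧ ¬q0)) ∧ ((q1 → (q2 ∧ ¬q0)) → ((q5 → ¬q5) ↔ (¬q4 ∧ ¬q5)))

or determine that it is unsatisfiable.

q0: False, q1: True, q2: True, q3: False, q4: False, q5: False

  ((q3 ∧ ¬q5) ∧ ¬q3) ∨ ((¬q2 ↔ q0) ∧ ¬q0) = True
    (q3 ∧ ¬q5) ∧ ¬q3 = False
      q3 ∧ ¬q5 = False
        ¬q5 = True
      ¬q3 = True
    (¬q2 ↔ q0) ∧ ¬q0 = True
      ¬q2 ↔ q0 = True
        ¬q2 = False
      ¬q0 = True
  (q1 → (q2 ∧ ¬q0)) → ((q5 → ¬q5) ↔ (¬q4 ∧ ¬q5)) = True
    q1 → (q2 ∧ ¬q0) = True
      q2 ∧ ¬q0 = True
        ¬q0 = True
    (q5 → ¬q5) ↔ (¬q4 ∧ ¬q5) = True
      q5 → ¬q5 = True
        ¬q5 = True
      ¬q4 ∧ ¬q5 = True
        ¬q4 = True
        ¬q5 = True
Both conjuncts True, so the formula holds.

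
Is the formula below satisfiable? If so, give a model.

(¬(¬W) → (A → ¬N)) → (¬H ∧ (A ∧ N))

W = True, H = False, A = True, N = True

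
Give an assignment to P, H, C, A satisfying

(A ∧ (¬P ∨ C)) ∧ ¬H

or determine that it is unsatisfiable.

P = False; H = False; C = False; A = True

  A ∧ (¬P ∨ C) = True
    ¬P ∨ C = True
      ¬P = True
  ¬H = True
Both conjuncts True, so the formula holds.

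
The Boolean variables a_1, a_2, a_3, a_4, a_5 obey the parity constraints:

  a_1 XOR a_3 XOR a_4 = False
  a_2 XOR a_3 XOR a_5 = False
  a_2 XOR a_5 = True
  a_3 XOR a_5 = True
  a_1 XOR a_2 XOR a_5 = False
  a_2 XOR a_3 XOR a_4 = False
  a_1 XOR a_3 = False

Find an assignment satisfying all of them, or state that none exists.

a_1=T, a_2=T, a_3=T, a_4=F, a_5=F

a_1 XOR a_3 XOR a_4 = T XOR T XOR F = False ✓
a_2 XOR a_3 XOR a_5 = T XOR T XOR F = False ✓
a_2 XOR a_5 = T XOR F = True ✓
a_3 XOR a_5 = T XOR F = True ✓
a_1 XOR a_2 XOR a_5 = T XOR T XOR F = False ✓
a_2 XOR a_3 XOR a_4 = T XOR T XOR F = False ✓
a_1 XOR a_3 = T XOR T = False ✓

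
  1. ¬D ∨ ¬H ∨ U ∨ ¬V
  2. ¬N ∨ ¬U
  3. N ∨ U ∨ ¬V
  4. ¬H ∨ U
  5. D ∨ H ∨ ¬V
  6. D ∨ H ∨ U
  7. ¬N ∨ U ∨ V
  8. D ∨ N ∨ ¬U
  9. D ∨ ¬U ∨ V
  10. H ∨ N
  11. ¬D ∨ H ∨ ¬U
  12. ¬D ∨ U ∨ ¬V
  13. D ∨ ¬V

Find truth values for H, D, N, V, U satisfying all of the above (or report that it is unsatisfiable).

H = True, D = True, N = False, V = False, U = True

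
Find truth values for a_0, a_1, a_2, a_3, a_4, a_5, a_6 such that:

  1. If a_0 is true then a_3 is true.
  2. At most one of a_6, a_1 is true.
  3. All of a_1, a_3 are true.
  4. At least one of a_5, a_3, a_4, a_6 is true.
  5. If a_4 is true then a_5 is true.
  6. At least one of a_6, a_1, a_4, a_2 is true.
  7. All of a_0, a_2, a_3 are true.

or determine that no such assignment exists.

a_0: True; a_1: True; a_2: True; a_3: True; a_4: False; a_5: False; a_6: False

  (1) a_0=T ⇒ a_3: T ✓
  (2) {a_6, a_1}: 1 true — at most one ✓
  (3) {a_1, a_3}: all 2 true ✓
  (4) {a_5, a_3, a_4, a_6}: 1 true — at least one ✓
  (5) a_4=F ⇒ a_5: vacuous ✓
  (6) {a_6, a_1, a_4, a_2}: 2 true — at least one ✓
  (7) {a_0, a_2, a_3}: all 3 true ✓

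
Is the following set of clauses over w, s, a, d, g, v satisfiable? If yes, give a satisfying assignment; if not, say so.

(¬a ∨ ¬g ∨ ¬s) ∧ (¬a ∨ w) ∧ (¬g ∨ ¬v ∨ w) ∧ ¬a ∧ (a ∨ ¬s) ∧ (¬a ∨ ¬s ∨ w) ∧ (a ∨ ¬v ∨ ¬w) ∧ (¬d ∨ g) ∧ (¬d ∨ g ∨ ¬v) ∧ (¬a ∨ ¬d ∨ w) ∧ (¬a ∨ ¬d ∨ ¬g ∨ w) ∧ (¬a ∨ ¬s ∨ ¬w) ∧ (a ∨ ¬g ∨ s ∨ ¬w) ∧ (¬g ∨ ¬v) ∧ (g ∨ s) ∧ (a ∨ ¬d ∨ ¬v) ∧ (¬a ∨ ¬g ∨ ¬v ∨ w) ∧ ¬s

w=F, s=F, a=F, d=F, g=T, v=F

Unit clause (¬a) forces a = False.
In (a ∨ ¬s) only ¬s is left, so s = False.
In (g ∨ s) only g is left, so g = True.
In (a ∨ ¬g ∨ s ∨ ¬w) only ¬w is left, so w = False.
In (¬g ∨ ¬v) only ¬v is left, so v = False.
Set d = False.
All clauses satisfied.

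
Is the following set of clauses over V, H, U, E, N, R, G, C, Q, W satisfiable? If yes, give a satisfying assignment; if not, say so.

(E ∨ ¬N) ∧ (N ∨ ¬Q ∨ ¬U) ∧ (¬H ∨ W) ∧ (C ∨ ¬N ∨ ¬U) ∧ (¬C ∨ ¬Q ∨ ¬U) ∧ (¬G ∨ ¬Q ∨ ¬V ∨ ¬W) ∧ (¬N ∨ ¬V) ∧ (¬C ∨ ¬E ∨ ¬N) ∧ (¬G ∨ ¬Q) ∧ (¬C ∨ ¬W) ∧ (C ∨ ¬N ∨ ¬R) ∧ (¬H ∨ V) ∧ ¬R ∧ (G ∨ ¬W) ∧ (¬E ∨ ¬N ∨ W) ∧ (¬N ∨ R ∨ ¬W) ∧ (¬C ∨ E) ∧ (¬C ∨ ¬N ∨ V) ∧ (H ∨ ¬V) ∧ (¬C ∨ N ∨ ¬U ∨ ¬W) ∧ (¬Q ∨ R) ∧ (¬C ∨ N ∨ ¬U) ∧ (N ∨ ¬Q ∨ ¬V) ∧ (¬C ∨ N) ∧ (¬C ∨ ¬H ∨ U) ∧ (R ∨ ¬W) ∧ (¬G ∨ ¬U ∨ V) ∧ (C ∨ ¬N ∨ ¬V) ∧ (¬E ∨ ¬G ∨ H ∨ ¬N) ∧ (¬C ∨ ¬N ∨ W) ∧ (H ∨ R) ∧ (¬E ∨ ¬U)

No satisfying assignment exists.

Case R = True:
  Clause (¬R) is falsified — contradiction.
Case R = False:
  (¬Q ∨ R) forces Q = False.
  (R ∨ ¬W) forces W = False.
  (¬H ∨ W) forces H = False.
  Clause (H ∨ R) is falsified — contradiction.
Both cases fail, so the formula is unsatisfiable.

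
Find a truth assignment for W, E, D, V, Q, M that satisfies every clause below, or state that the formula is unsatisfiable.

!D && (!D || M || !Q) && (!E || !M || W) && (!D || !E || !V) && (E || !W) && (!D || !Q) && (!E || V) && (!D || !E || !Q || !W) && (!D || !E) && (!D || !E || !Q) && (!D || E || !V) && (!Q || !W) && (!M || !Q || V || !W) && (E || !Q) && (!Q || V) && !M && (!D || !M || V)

Unit clause (!D) forces D = False.
Unit clause (!M) forces M = False.
Set W = False.
Set E = True.
  then (!E || V) forces V = True.
Set Q = True.
All clauses satisfied.

W=F, E=T, D=F, V=T, Q=T, M=F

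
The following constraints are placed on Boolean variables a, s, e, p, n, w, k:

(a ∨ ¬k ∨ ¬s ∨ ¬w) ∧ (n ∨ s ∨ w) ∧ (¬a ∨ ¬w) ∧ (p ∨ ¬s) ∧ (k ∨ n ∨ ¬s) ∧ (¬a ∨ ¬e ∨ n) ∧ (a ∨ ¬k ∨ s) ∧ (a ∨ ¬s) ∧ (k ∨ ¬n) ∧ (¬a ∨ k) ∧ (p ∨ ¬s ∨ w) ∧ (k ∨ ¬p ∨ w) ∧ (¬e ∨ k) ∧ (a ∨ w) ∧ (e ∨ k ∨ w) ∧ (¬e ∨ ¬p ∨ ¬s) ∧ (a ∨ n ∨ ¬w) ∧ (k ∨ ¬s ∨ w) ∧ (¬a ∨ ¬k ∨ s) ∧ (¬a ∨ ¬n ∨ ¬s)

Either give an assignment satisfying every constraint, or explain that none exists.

Try a = False:
  (a ∨ ¬s) forces s = False.
  (a ∨ ¬k ∨ s) forces k = False.
  (k ∨ ¬n) forces n = False.
  (n ∨ s ∨ w) forces w = True.
  clause (a ∨ n ∨ ¬w) is falsified — backtrack.
So a = True.
  then (¬a ∨ ¬w) forces w = False.
  then (¬a ∨ k) forces k = True.
  then (¬a ∨ ¬k ∨ s) forces s = True.
  then (¬a ∨ ¬n ∨ ¬s) forces n = False.
  then (p ∨ ¬s) forces p = True.
  then (¬a ∨ ¬e ∨ n) forces e = False.
All clauses satisfied.

a: True, s: True, e: False, p: True, n: False, w: False, k: True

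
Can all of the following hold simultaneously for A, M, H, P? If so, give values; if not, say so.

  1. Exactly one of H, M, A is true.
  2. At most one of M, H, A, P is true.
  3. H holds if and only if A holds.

A=F, M=T, H=F, P=F

  (1) {H, M, A}: 1 true — exactly one ✓
  (2) {M, H, A, P}: 1 true — at most one ✓
  (3) H=F, A=F — same ✓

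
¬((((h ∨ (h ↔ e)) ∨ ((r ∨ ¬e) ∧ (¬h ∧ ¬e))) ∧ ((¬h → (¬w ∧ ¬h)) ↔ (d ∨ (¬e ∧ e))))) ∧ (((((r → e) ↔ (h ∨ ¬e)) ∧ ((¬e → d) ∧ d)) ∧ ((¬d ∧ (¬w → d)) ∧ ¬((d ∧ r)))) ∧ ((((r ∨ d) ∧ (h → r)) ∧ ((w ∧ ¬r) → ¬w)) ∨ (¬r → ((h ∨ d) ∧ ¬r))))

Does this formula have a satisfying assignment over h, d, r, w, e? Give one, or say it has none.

Case d = True: the conjunct ¬d is False.
Case d = False: the conjunct d is False.
Both cases fail — unsatisfiable.

The formula is unsatisfiable.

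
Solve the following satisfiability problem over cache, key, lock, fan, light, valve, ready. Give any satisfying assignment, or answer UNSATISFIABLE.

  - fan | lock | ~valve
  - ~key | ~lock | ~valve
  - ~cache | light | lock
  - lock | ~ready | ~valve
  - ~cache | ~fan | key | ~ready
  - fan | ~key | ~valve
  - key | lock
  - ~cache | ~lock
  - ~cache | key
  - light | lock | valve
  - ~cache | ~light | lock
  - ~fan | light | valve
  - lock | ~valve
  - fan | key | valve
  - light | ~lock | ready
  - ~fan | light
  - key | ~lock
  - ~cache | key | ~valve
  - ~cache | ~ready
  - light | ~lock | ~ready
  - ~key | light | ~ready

cache=F; key=T; lock=T; fan=F; light=T; valve=F; ready=T

Try cache = True:
  (~cache | ~lock) forces lock = False.
  (~cache | light | lock) forces light = True.
  clause (~cache | ~light | lock) is falsified — backtrack.
So cache = False.
Set key = True.
Set lock = True.
  then (~key | ~lock | ~valve) forces valve = False.
Set fan = False.
Try light = False:
  (light | ~lock | ready) forces ready = True.
  clause (light | ~lock | ~ready) is falsified — backtrack.
So light = True.
Set ready = True.
All clauses satisfied.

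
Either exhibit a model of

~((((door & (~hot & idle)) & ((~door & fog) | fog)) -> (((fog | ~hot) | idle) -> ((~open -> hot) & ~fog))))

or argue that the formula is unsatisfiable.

open: False; idle: True; door: True; hot: False; fog: True

  ~((((door & (~hot & idle)) & ((~door & fog) | fog)) -> (((fog | ~hot) | idle) -> ((~open -> hot) & ~fog)))) = True
    ((door & (~hot & idle)) & ((~door & fog) | fog)) -> (((fog | ~hot) | idle) -> ((~open -> hot) & ~fog)) = False
      (door & (~hot & idle)) & ((~door & fog) | fog) = True
        door & (~hot & idle) = True
          ~hot & idle = True
            ~hot = True
        (~door & fog) | fog = True
          ~door & fog = False
            ~door = False
      ((fog | ~hot) | idle) -> ((~open -> hot) & ~fog) = False
        (fog | ~hot) | idle = True
          fog | ~hot = True
            ~hot = True
        (~open -> hot) & ~fog = False
          ~open -> hot = False
            ~open = True
          ~fog = False
The formula evaluates to True.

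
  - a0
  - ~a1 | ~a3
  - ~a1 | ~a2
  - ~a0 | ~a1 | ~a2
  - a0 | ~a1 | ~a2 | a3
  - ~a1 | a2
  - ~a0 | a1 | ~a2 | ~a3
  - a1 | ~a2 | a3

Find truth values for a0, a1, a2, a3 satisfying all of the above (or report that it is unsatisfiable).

a0=T, a1=F, a2=F, a3=F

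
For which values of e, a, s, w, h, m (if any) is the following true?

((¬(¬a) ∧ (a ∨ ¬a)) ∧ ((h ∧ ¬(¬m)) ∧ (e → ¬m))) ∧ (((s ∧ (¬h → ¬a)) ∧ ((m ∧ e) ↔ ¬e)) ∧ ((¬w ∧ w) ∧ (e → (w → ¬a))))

Case w = True: the conjunct ¬w is False.
Case w = False: the conjunct w is False.
Both cases fail — unsatisfiable.

UNSATISFIABLE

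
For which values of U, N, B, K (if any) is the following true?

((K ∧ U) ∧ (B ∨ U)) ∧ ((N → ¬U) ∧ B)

U = True; N = False; B = True; K = True

  (K ∧ U) ∧ (B ∨ U) = True
    K ∧ U = True
    B ∨ U = True
  (N → ¬U) ∧ B = True
    N → ¬U = True
      ¬U = False
Both conjuncts True, so the formula holds.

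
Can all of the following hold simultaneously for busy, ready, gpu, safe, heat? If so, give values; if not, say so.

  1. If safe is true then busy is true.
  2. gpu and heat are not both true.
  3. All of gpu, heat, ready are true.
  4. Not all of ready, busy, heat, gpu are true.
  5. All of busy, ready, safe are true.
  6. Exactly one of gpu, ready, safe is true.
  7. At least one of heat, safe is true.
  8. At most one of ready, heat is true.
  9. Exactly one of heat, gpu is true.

Unsatisfiable — no assignment works.

Case ready = True:
  (3) forces gpu = True.
  Constraint (6) is violated (gpu=T, ready=T) — contradiction.
Case ready = False:
  Constraint (3) is violated (ready=F) — contradiction.
Both cases fail — unsatisfiable.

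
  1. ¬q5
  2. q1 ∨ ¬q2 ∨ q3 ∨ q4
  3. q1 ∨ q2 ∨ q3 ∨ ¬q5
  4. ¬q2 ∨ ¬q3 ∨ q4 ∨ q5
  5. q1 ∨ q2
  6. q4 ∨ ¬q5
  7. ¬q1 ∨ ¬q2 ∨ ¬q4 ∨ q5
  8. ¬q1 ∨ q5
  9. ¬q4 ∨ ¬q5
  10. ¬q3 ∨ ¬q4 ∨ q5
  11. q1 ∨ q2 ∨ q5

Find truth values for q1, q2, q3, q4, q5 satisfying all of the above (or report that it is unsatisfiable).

q1 = False; q2 = True; q3 = False; q4 = True; q5 = False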